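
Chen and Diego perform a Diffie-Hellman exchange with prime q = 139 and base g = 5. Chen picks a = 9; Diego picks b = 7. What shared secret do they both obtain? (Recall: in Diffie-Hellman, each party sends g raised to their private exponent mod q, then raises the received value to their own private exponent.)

100

Diego sends B = g^b mod q = 5^7 mod 139.
5^1 ≡ 5 (mod 139)
5^2 = (5^1)^2 ≡ 5^2 = 25 ≡ 25 (mod 139)
5^4 = (5^2)^2 ≡ 25^2 = 625 ≡ 69 (mod 139)
5^7 = 5^4 · 5^2 · 5^1 ≡ 69 · 25 · 5 ≡ 7 (mod 139).
So B = 7. Chen then computes K = B^a mod q = 7^9 mod 139.
7^1 ≡ 7 (mod 139)
7^2 = (7^1)^2 ≡ 7^2 = 49 ≡ 49 (mod 139)
7^4 = (7^2)^2 ≡ 49^2 = 2401 ≡ 38 (mod 139)
7^8 = (7^4)^2 ≡ 38^2 = 1444 ≡ 54 (mod 139)
7^9 = 7^8 · 7^1 ≡ 54 · 7 ≡ 100 (mod 139).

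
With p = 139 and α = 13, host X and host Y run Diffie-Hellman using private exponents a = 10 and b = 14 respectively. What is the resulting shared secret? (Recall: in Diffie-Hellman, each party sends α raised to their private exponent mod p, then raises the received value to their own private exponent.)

30

Host X sends A = α^a mod p = 13^10 mod 139.
13^1 ≡ 13 (mod 139)
13^2 = (13^1)^2 ≡ 13^2 = 169 ≡ 30 (mod 139)
13^4 = (13^2)^2 ≡ 30^2 = 900 ≡ 66 (mod 139)
13^8 = (13^4)^2 ≡ 66^2 = 4356 ≡ 47 (mod 139)
13^10 = 13^8 · 13^2 ≡ 47 · 30 ≡ 20 (mod 139).
So A = 20. Host Y then computes K = A^b mod p = 20^14 mod 139.
20^1 ≡ 20 (mod 139)
20^2 = (20^1)^2 ≡ 20^2 = 400 ≡ 122 (mod 139)
20^4 = (20^2)^2 ≡ 122^2 = 14884 ≡ 11 (mod 139)
20^8 = (20^4)^2 ≡ 11^2 = 121 ≡ 121 (mod 139)
20^14 = 20^8 · 20^4 · 20^2 ≡ 121 · 11 · 122 ≡ 30 (mod 139).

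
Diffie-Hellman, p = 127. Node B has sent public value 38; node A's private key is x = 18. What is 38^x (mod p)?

16

Shared key K = 38^18 mod 127.
38^1 ≡ 38 (mod 127)
38^2 = (38^1)^2 ≡ 38^2 = 1444 ≡ 47 (mod 127)
38^4 = (38^2)^2 ≡ 47^2 = 2209 ≡ 50 (mod 127)
38^8 = (38^4)^2 ≡ 50^2 = 2500 ≡ 87 (mod 127)
38^16 = (38^8)^2 ≡ 87^2 = 7569 ≡ 76 (mod 127)
38^18 = 38^16 · 38^2 ≡ 76 · 47 ≡ 16 (mod 127).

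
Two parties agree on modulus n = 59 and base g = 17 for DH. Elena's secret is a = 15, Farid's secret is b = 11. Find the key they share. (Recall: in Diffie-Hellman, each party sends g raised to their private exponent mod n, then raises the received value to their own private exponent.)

Farid sends B = g^b mod n = 17^11 mod 59.
17^1 ≡ 17 (mod 59)
17^2 = (17^1)^2 ≡ 17^2 = 289 ≡ 53 (mod 59)
17^4 = (17^2)^2 ≡ 53^2 = 2809 ≡ 36 (mod 59)
17^8 = (17^4)^2 ≡ 36^2 = 1296 ≡ 57 (mod 59)
17^11 = 17^8 · 17^2 · 17^1 ≡ 57 · 53 · 17 ≡ 27 (mod 59).
So B = 27. Elena then computes K = B^a mod n = 27^15 mod 59.
27^1 ≡ 27 (mod 59)
27^2 = (27^1)^2 ≡ 27^2 = 729 ≡ 21 (mod 59)
27^4 = (27^2)^2 ≡ 21^2 = 441 ≡ 28 (mod 59)
27^8 = (27^4)^2 ≡ 28^2 = 784 ≡ 17 (mod 59)
27^15 = 27^8 · 27^4 · 27^2 · 27^1 ≡ 17 · 28 · 21 · 27 ≡ 26 (mod 59).

26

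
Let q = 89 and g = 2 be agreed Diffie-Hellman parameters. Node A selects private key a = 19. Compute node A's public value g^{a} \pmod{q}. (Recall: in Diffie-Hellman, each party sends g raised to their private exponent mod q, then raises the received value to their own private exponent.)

Public value = 2^{19} \pmod{89}.
2^1 ≡ 2 (mod 89)
2^2 = (2^1)^2 ≡ 2^2 = 4 ≡ 4 (mod 89)
2^4 = (2^2)^2 ≡ 4^2 = 16 ≡ 16 (mod 89)
2^8 = (2^4)^2 ≡ 16^2 = 256 ≡ 78 (mod 89)
2^16 = (2^8)^2 ≡ 78^2 = 6084 ≡ 32 (mod 89)
2^19 = 2^16 · 2^2 · 2^1 ≡ 32 · 4 · 2 ≡ 78 (mod 89).

78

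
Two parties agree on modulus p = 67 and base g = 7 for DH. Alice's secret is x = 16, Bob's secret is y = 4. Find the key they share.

26

Bob sends B = g^y mod p = 7^4 mod 67.
7^1 ≡ 7 (mod 67)
7^2 = (7^1)^2 ≡ 7^2 = 49 ≡ 49 (mod 67)
7^4 = (7^2)^2 ≡ 49^2 = 2401 ≡ 56 (mod 67)
So B = 56. Alice then computes K = B^x mod p = 56^16 mod 67.
56^1 ≡ 56 (mod 67)
56^2 = (56^1)^2 ≡ 56^2 = 3136 ≡ 54 (mod 67)
56^4 = (56^2)^2 ≡ 54^2 = 2916 ≡ 35 (mod 67)
56^8 = (56^4)^2 ≡ 35^2 = 1225 ≡ 19 (mod 67)
56^16 = (56^8)^2 ≡ 19^2 = 361 ≡ 26 (mod 67)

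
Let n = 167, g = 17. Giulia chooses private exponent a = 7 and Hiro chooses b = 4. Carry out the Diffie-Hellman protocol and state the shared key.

54

Giulia sends A = g^a mod n = 17^7 mod 167.
17^1 ≡ 17 (mod 167)
17^2 = (17^1)^2 ≡ 17^2 = 289 ≡ 122 (mod 167)
17^4 = (17^2)^2 ≡ 122^2 = 14884 ≡ 21 (mod 167)
17^7 = 17^4 · 17^2 · 17^1 ≡ 21 · 122 · 17 ≡ 134 (mod 167).
So A = 134. Hiro then computes K = A^b mod n = 134^4 mod 167.
134^1 ≡ 134 (mod 167)
134^2 = (134^1)^2 ≡ 134^2 = 17956 ≡ 87 (mod 167)
134^4 = (134^2)^2 ≡ 87^2 = 7569 ≡ 54 (mod 167)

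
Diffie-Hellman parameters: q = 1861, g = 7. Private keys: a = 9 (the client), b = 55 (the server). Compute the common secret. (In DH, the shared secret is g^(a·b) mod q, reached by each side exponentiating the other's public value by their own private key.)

1796

The server sends B = g^b mod q = 7^55 mod 1861.
7^1 ≡ 7 (mod 1861)
7^2 = (7^1)^2 ≡ 7^2 = 49 ≡ 49 (mod 1861)
7^4 = (7^2)^2 ≡ 49^2 = 2401 ≡ 540 (mod 1861)
7^8 = (7^4)^2 ≡ 540^2 = 291600 ≡ 1284 (mod 1861)
7^16 = (7^8)^2 ≡ 1284^2 = 1648656 ≡ 1671 (mod 1861)
7^32 = (7^16)^2 ≡ 1671^2 = 2792241 ≡ 741 (mod 1861)
7^55 = 7^32 · 7^16 · 7^4 · 7^2 · 7^1 ≡ 741 · 1671 · 540 · 49 · 7 ≡ 986 (mod 1861).
So B = 986. The client then computes K = B^a mod q = 986^9 mod 1861.
986^1 ≡ 986 (mod 1861)
986^2 = (986^1)^2 ≡ 986^2 = 972196 ≡ 754 (mod 1861)
986^4 = (986^2)^2 ≡ 754^2 = 568516 ≡ 911 (mod 1861)
986^8 = (986^4)^2 ≡ 911^2 = 829921 ≡ 1776 (mod 1861)
986^9 = 986^8 · 986^1 ≡ 1776 · 986 ≡ 1796 (mod 1861).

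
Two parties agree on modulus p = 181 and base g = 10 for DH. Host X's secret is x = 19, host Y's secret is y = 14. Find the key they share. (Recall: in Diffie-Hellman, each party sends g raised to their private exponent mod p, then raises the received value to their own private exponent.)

Host Y sends B = g^y mod p = 10^14 mod 181.
10^1 ≡ 10 (mod 181)
10^2 = (10^1)^2 ≡ 10^2 = 100 ≡ 100 (mod 181)
10^4 = (10^2)^2 ≡ 100^2 = 10000 ≡ 45 (mod 181)
10^8 = (10^4)^2 ≡ 45^2 = 2025 ≡ 34 (mod 181)
10^14 = 10^8 · 10^4 · 10^2 ≡ 34 · 45 · 100 ≡ 55 (mod 181).
So B = 55. Host X then computes K = B^x mod p = 55^19 mod 181.
55^1 ≡ 55 (mod 181)
55^2 = (55^1)^2 ≡ 55^2 = 3025 ≡ 129 (mod 181)
55^4 = (55^2)^2 ≡ 129^2 = 16641 ≡ 170 (mod 181)
55^8 = (55^4)^2 ≡ 170^2 = 28900 ≡ 121 (mod 181)
55^16 = (55^8)^2 ≡ 121^2 = 14641 ≡ 161 (mod 181)
55^19 = 55^16 · 55^2 · 55^1 ≡ 161 · 129 · 55 ≡ 4 (mod 181).

4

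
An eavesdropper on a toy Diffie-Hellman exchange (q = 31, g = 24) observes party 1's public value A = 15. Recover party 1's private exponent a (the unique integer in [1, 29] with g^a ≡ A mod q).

27

Try successive powers of 24 modulo 31:
24^1 ≡ 24
24^2 ≡ 18
24^3 ≡ 29
24^4 ≡ 14
24^5 ≡ 26
24^6 ≡ 4
24^7 ≡ 3
24^8 ≡ 10
24^9 ≡ 23
24^10 ≡ 25
24^11 ≡ 11
24^12 ≡ 16
24^13 ≡ 12
24^14 ≡ 9
24^15 ≡ 30
24^16 ≡ 7
24^17 ≡ 13
24^18 ≡ 2
24^19 ≡ 17
24^20 ≡ 5
24^21 ≡ 27
24^22 ≡ 28
24^23 ≡ 21
24^24 ≡ 8
24^25 ≡ 6
24^26 ≡ 20
24^27 ≡ 15
Found: a = 27.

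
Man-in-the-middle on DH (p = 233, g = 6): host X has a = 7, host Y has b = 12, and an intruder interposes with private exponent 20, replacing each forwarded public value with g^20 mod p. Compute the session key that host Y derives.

152

Host Y receives an intruder's public value M = 6^20 mod 233 instead of the honest one.
6^1 ≡ 6 (mod 233)
6^2 = (6^1)^2 ≡ 6^2 = 36 ≡ 36 (mod 233)
6^4 = (6^2)^2 ≡ 36^2 = 1296 ≡ 131 (mod 233)
6^8 = (6^4)^2 ≡ 131^2 = 17161 ≡ 152 (mod 233)
6^16 = (6^8)^2 ≡ 152^2 = 23104 ≡ 37 (mod 233)
6^20 = 6^16 · 6^4 ≡ 37 · 131 ≡ 187 (mod 233).
So M = 187. Host Y computes K = M^12 mod 233.
187^1 ≡ 187 (mod 233)
187^2 = (187^1)^2 ≡ 187^2 = 34969 ≡ 19 (mod 233)
187^4 = (187^2)^2 ≡ 19^2 = 361 ≡ 128 (mod 233)
187^8 = (187^4)^2 ≡ 128^2 = 16384 ≡ 74 (mod 233)
187^12 = 187^8 · 187^4 ≡ 74 · 128 ≡ 152 (mod 233).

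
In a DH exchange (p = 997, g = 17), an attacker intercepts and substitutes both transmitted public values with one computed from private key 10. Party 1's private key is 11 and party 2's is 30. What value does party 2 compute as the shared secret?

203

Party 2 receives an attacker's public value M = 17^10 mod 997 instead of the honest one.
17^1 ≡ 17 (mod 997)
17^2 = (17^1)^2 ≡ 17^2 = 289 ≡ 289 (mod 997)
17^4 = (17^2)^2 ≡ 289^2 = 83521 ≡ 770 (mod 997)
17^8 = (17^4)^2 ≡ 770^2 = 592900 ≡ 682 (mod 997)
17^10 = 17^8 · 17^2 ≡ 682 · 289 ≡ 689 (mod 997).
So M = 689. Party 2 computes K = M^30 mod 997.
689^1 ≡ 689 (mod 997)
689^2 = (689^1)^2 ≡ 689^2 = 474721 ≡ 149 (mod 997)
689^4 = (689^2)^2 ≡ 149^2 = 22201 ≡ 267 (mod 997)
689^8 = (689^4)^2 ≡ 267^2 = 71289 ≡ 502 (mod 997)
689^16 = (689^8)^2 ≡ 502^2 = 252004 ≡ 760 (mod 997)
689^30 = 689^16 · 689^8 · 689^4 · 689^2 ≡ 760 · 502 · 267 · 149 ≡ 203 (mod 997).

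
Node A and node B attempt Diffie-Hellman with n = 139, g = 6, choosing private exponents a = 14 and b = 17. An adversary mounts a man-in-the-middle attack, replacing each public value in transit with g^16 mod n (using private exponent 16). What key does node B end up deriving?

Node B receives an adversary's public value M = 6^16 mod 139 instead of the honest one.
6^1 ≡ 6 (mod 139)
6^2 = (6^1)^2 ≡ 6^2 = 36 ≡ 36 (mod 139)
6^4 = (6^2)^2 ≡ 36^2 = 1296 ≡ 45 (mod 139)
6^8 = (6^4)^2 ≡ 45^2 = 2025 ≡ 79 (mod 139)
6^16 = (6^8)^2 ≡ 79^2 = 6241 ≡ 125 (mod 139)
So M = 125. Node B computes K = M^17 mod 139.
125^1 ≡ 125 (mod 139)
125^2 = (125^1)^2 ≡ 125^2 = 15625 ≡ 57 (mod 139)
125^4 = (125^2)^2 ≡ 57^2 = 3249 ≡ 52 (mod 139)
125^8 = (125^4)^2 ≡ 52^2 = 2704 ≡ 63 (mod 139)
125^16 = (125^8)^2 ≡ 63^2 = 3969 ≡ 77 (mod 139)
125^17 = 125^16 · 125^1 ≡ 77 · 125 ≡ 34 (mod 139).

34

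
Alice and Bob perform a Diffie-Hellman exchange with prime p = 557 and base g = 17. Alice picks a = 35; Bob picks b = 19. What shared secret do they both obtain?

62

Bob sends B = g^b mod p = 17^19 mod 557.
17^1 ≡ 17 (mod 557)
17^2 = (17^1)^2 ≡ 17^2 = 289 ≡ 289 (mod 557)
17^4 = (17^2)^2 ≡ 289^2 = 83521 ≡ 528 (mod 557)
17^8 = (17^4)^2 ≡ 528^2 = 278784 ≡ 284 (mod 557)
17^16 = (17^8)^2 ≡ 284^2 = 80656 ≡ 448 (mod 557)
17^19 = 17^16 · 17^2 · 17^1 ≡ 448 · 289 · 17 ≡ 317 (mod 557).
So B = 317. Alice then computes K = B^a mod p = 317^35 mod 557.
317^1 ≡ 317 (mod 557)
317^2 = (317^1)^2 ≡ 317^2 = 100489 ≡ 229 (mod 557)
317^4 = (317^2)^2 ≡ 229^2 = 52441 ≡ 83 (mod 557)
317^8 = (317^4)^2 ≡ 83^2 = 6889 ≡ 205 (mod 557)
317^16 = (317^8)^2 ≡ 205^2 = 42025 ≡ 250 (mod 557)
317^32 = (317^16)^2 ≡ 250^2 = 62500 ≡ 116 (mod 557)
317^35 = 317^32 · 317^2 · 317^1 ≡ 116 · 229 · 317 ≡ 62 (mod 557).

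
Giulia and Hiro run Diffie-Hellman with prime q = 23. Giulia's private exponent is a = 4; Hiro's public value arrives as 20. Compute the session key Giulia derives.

12

Shared key K = 20^4 mod 23.
20^1 ≡ 20 (mod 23)
20^2 = (20^1)^2 ≡ 20^2 = 400 ≡ 9 (mod 23)
20^4 = (20^2)^2 ≡ 9^2 = 81 ≡ 12 (mod 23)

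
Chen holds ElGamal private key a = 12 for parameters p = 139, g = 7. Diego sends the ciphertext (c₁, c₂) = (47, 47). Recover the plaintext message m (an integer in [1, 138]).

81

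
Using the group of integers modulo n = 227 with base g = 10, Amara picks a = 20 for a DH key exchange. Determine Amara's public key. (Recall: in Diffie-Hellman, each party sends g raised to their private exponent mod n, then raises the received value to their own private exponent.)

Public value = 10^{20} \pmod{227}.
10^1 ≡ 10 (mod 227)
10^2 = (10^1)^2 ≡ 10^2 = 100 ≡ 100 (mod 227)
10^4 = (10^2)^2 ≡ 100^2 = 10000 ≡ 12 (mod 227)
10^8 = (10^4)^2 ≡ 12^2 = 144 ≡ 144 (mod 227)
10^16 = (10^8)^2 ≡ 144^2 = 20736 ≡ 79 (mod 227)
10^20 = 10^16 · 10^4 ≡ 79 · 12 ≡ 40 (mod 227).

40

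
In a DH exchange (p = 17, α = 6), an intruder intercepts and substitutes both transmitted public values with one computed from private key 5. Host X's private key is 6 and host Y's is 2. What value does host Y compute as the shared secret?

15

Host Y receives an intruder's public value M = 6^5 mod 17 instead of the honest one.
6^1 ≡ 6 (mod 17)
6^2 = (6^1)^2 ≡ 6^2 = 36 ≡ 2 (mod 17)
6^4 = (6^2)^2 ≡ 2^2 = 4 ≡ 4 (mod 17)
6^5 = 6^4 · 6^1 ≡ 4 · 6 ≡ 7 (mod 17).
So M = 7. Host Y computes K = M^2 mod 17.
7^1 ≡ 7 (mod 17)
7^2 = (7^1)^2 ≡ 7^2 = 49 ≡ 15 (mod 17)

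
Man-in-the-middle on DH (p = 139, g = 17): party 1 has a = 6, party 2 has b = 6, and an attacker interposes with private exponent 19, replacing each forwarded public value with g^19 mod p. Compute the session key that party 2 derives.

112

Party 2 receives an attacker's public value M = 17^19 mod 139 instead of the honest one.
17^1 ≡ 17 (mod 139)
17^2 = (17^1)^2 ≡ 17^2 = 289 ≡ 11 (mod 139)
17^4 = (17^2)^2 ≡ 11^2 = 121 ≡ 121 (mod 139)
17^8 = (17^4)^2 ≡ 121^2 = 14641 ≡ 46 (mod 139)
17^16 = (17^8)^2 ≡ 46^2 = 2116 ≡ 31 (mod 139)
17^19 = 17^16 · 17^2 · 17^1 ≡ 31 · 11 · 17 ≡ 98 (mod 139).
So M = 98. Party 2 computes K = M^6 mod 139.
98^1 ≡ 98 (mod 139)
98^2 = (98^1)^2 ≡ 98^2 = 9604 ≡ 13 (mod 139)
98^4 = (98^2)^2 ≡ 13^2 = 169 ≡ 30 (mod 139)
98^6 = 98^4 · 98^2 ≡ 30 · 13 ≡ 112 (mod 139).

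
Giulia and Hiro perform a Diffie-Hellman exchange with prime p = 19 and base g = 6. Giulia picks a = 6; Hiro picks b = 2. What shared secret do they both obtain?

7

Giulia sends A = g^a mod p = 6^6 mod 19.
6^1 ≡ 6 (mod 19)
6^2 = (6^1)^2 ≡ 6^2 = 36 ≡ 17 (mod 19)
6^4 = (6^2)^2 ≡ 17^2 = 289 ≡ 4 (mod 19)
6^6 = 6^4 · 6^2 ≡ 4 · 17 ≡ 11 (mod 19).
So A = 11. Hiro then computes K = A^b mod p = 11^2 mod 19.
11^1 ≡ 11 (mod 19)
11^2 = (11^1)^2 ≡ 11^2 = 121 ≡ 7 (mod 19)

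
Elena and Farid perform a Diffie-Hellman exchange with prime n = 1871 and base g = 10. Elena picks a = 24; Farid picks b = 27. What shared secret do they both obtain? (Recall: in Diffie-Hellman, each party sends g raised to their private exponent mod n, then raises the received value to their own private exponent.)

124

Farid sends B = g^b mod n = 10^27 mod 1871.
10^1 ≡ 10 (mod 1871)
10^2 = (10^1)^2 ≡ 10^2 = 100 ≡ 100 (mod 1871)
10^4 = (10^2)^2 ≡ 100^2 = 10000 ≡ 645 (mod 1871)
10^8 = (10^4)^2 ≡ 645^2 = 416025 ≡ 663 (mod 1871)
10^16 = (10^8)^2 ≡ 663^2 = 439569 ≡ 1755 (mod 1871)
10^27 = 10^16 · 10^8 · 10^2 · 10^1 ≡ 1755 · 663 · 100 · 10 ≡ 1326 (mod 1871).
So B = 1326. Elena then computes K = B^a mod n = 1326^24 mod 1871.
1326^1 ≡ 1326 (mod 1871)
1326^2 = (1326^1)^2 ≡ 1326^2 = 1758276 ≡ 1407 (mod 1871)
1326^4 = (1326^2)^2 ≡ 1407^2 = 1979649 ≡ 131 (mod 1871)
1326^8 = (1326^4)^2 ≡ 131^2 = 17161 ≡ 322 (mod 1871)
1326^16 = (1326^8)^2 ≡ 322^2 = 103684 ≡ 779 (mod 1871)
1326^24 = 1326^16 · 1326^8 ≡ 779 · 322 ≡ 124 (mod 1871).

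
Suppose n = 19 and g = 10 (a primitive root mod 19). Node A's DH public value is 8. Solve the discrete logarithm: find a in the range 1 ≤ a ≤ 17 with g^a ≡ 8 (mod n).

15

Try successive powers of 10 modulo 19:
10^1 ≡ 10
10^2 ≡ 5
10^3 ≡ 12
10^4 ≡ 6
10^5 ≡ 3
10^6 ≡ 11
10^7 ≡ 15
10^8 ≡ 17
10^9 ≡ 18
10^10 ≡ 9
10^11 ≡ 14
10^12 ≡ 7
10^13 ≡ 13
10^14 ≡ 16
10^15 ≡ 8
Found: a = 15.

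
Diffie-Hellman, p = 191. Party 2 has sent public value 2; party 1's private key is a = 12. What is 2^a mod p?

Shared key K = 2^12 mod 191.
2^1 ≡ 2 (mod 191)
2^2 = (2^1)^2 ≡ 2^2 = 4 ≡ 4 (mod 191)
2^4 = (2^2)^2 ≡ 4^2 = 16 ≡ 16 (mod 191)
2^8 = (2^4)^2 ≡ 16^2 = 256 ≡ 65 (mod 191)
2^12 = 2^8 · 2^4 ≡ 65 · 16 ≡ 85 (mod 191).

85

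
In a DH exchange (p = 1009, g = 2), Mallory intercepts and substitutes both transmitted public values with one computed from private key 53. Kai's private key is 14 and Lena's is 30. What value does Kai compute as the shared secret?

Kai receives Mallory's public value M = 2^53 mod 1009 instead of the honest one.
2^1 ≡ 2 (mod 1009)
2^2 = (2^1)^2 ≡ 2^2 = 4 ≡ 4 (mod 1009)
2^4 = (2^2)^2 ≡ 4^2 = 16 ≡ 16 (mod 1009)
2^8 = (2^4)^2 ≡ 16^2 = 256 ≡ 256 (mod 1009)
2^16 = (2^8)^2 ≡ 256^2 = 65536 ≡ 960 (mod 1009)
2^32 = (2^16)^2 ≡ 960^2 = 921600 ≡ 383 (mod 1009)
2^53 = 2^32 · 2^16 · 2^4 · 2^1 ≡ 383 · 960 · 16 · 2 ≡ 820 (mod 1009).
So M = 820. Kai computes K = M^14 mod 1009.
820^1 ≡ 820 (mod 1009)
820^2 = (820^1)^2 ≡ 820^2 = 672400 ≡ 406 (mod 1009)
820^4 = (820^2)^2 ≡ 406^2 = 164836 ≡ 369 (mod 1009)
820^8 = (820^4)^2 ≡ 369^2 = 136161 ≡ 955 (mod 1009)
820^14 = 820^8 · 820^4 · 820^2 ≡ 955 · 369 · 406 ≡ 206 (mod 1009).

206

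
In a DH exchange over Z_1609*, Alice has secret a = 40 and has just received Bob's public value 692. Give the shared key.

324

Shared key K = 692^40 mod 1609.
692^1 ≡ 692 (mod 1609)
692^2 = (692^1)^2 ≡ 692^2 = 478864 ≡ 991 (mod 1609)
692^4 = (692^2)^2 ≡ 991^2 = 982081 ≡ 591 (mod 1609)
692^8 = (692^4)^2 ≡ 591^2 = 349281 ≡ 128 (mod 1609)
692^16 = (692^8)^2 ≡ 128^2 = 16384 ≡ 294 (mod 1609)
692^32 = (692^16)^2 ≡ 294^2 = 86436 ≡ 1159 (mod 1609)
692^40 = 692^32 · 692^8 ≡ 1159 · 128 ≡ 324 (mod 1609).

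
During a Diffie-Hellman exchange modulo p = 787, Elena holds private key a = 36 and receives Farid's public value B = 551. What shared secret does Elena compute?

Shared key K = 551^36 mod 787.
551^1 ≡ 551 (mod 787)
551^2 = (551^1)^2 ≡ 551^2 = 303601 ≡ 606 (mod 787)
551^4 = (551^2)^2 ≡ 606^2 = 367236 ≡ 494 (mod 787)
551^8 = (551^4)^2 ≡ 494^2 = 244036 ≡ 66 (mod 787)
551^16 = (551^8)^2 ≡ 66^2 = 4356 ≡ 421 (mod 787)
551^32 = (551^16)^2 ≡ 421^2 = 177241 ≡ 166 (mod 787)
551^36 = 551^32 · 551^4 ≡ 166 · 494 ≡ 156 (mod 787).

156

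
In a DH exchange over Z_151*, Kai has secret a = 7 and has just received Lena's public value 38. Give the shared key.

2

Shared key K = 38^7 mod 151.
38^1 ≡ 38 (mod 151)
38^2 = (38^1)^2 ≡ 38^2 = 1444 ≡ 85 (mod 151)
38^4 = (38^2)^2 ≡ 85^2 = 7225 ≡ 128 (mod 151)
38^7 = 38^4 · 38^2 · 38^1 ≡ 128 · 85 · 38 ≡ 2 (mod 151).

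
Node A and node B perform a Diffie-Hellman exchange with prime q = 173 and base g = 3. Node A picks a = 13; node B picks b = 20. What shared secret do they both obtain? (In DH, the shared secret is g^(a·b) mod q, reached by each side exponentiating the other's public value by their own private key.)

Node B sends B = g^b mod q = 3^20 mod 173.
3^1 ≡ 3 (mod 173)
3^2 = (3^1)^2 ≡ 3^2 = 9 ≡ 9 (mod 173)
3^4 = (3^2)^2 ≡ 9^2 = 81 ≡ 81 (mod 173)
3^8 = (3^4)^2 ≡ 81^2 = 6561 ≡ 160 (mod 173)
3^16 = (3^8)^2 ≡ 160^2 = 25600 ≡ 169 (mod 173)
3^20 = 3^16 · 3^4 ≡ 169 · 81 ≡ 22 (mod 173).
So B = 22. Node A then computes K = B^a mod q = 22^13 mod 173.
22^1 ≡ 22 (mod 173)
22^2 = (22^1)^2 ≡ 22^2 = 484 ≡ 138 (mod 173)
22^4 = (22^2)^2 ≡ 138^2 = 19044 ≡ 14 (mod 173)
22^8 = (22^4)^2 ≡ 14^2 = 196 ≡ 23 (mod 173)
22^13 = 22^8 · 22^4 · 22^1 ≡ 23 · 14 · 22 ≡ 164 (mod 173).

164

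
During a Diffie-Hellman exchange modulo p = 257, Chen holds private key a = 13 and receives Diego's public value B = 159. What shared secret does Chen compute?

72

Shared key K = 159^13 mod 257.
159^1 ≡ 159 (mod 257)
159^2 = (159^1)^2 ≡ 159^2 = 25281 ≡ 95 (mod 257)
159^4 = (159^2)^2 ≡ 95^2 = 9025 ≡ 30 (mod 257)
159^8 = (159^4)^2 ≡ 30^2 = 900 ≡ 129 (mod 257)
159^13 = 159^8 · 159^4 · 159^1 ≡ 129 · 30 · 159 ≡ 72 (mod 257).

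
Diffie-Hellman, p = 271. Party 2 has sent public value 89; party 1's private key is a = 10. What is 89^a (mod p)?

Shared key K = 89^10 mod 271.
89^1 ≡ 89 (mod 271)
89^2 = (89^1)^2 ≡ 89^2 = 7921 ≡ 62 (mod 271)
89^4 = (89^2)^2 ≡ 62^2 = 3844 ≡ 50 (mod 271)
89^8 = (89^4)^2 ≡ 50^2 = 2500 ≡ 61 (mod 271)
89^10 = 89^8 · 89^2 ≡ 61 · 62 ≡ 259 (mod 271).

259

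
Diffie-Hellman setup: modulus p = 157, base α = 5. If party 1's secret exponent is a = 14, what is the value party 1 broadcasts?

Public value = 5^14 mod 157.
5^1 ≡ 5 (mod 157)
5^2 = (5^1)^2 ≡ 5^2 = 25 ≡ 25 (mod 157)
5^4 = (5^2)^2 ≡ 25^2 = 625 ≡ 154 (mod 157)
5^8 = (5^4)^2 ≡ 154^2 = 23716 ≡ 9 (mod 157)
5^14 = 5^8 · 5^4 · 5^2 ≡ 9 · 154 · 25 ≡ 110 (mod 157).

110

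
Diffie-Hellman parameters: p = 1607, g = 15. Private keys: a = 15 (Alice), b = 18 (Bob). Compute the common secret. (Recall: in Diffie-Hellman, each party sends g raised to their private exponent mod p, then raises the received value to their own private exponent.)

780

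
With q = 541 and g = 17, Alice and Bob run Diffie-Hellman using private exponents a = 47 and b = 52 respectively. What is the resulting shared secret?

194

Bob sends B = g^b mod q = 17^52 mod 541.
17^1 ≡ 17 (mod 541)
17^2 = (17^1)^2 ≡ 17^2 = 289 ≡ 289 (mod 541)
17^4 = (17^2)^2 ≡ 289^2 = 83521 ≡ 207 (mod 541)
17^8 = (17^4)^2 ≡ 207^2 = 42849 ≡ 110 (mod 541)
17^16 = (17^8)^2 ≡ 110^2 = 12100 ≡ 198 (mod 541)
17^32 = (17^16)^2 ≡ 198^2 = 39204 ≡ 252 (mod 541)
17^52 = 17^32 · 17^16 · 17^4 ≡ 252 · 198 · 207 ≡ 241 (mod 541).
So B = 241. Alice then computes K = B^a mod q = 241^47 mod 541.
241^1 ≡ 241 (mod 541)
241^2 = (241^1)^2 ≡ 241^2 = 58081 ≡ 194 (mod 541)
241^4 = (241^2)^2 ≡ 194^2 = 37636 ≡ 307 (mod 541)
241^8 = (241^4)^2 ≡ 307^2 = 94249 ≡ 115 (mod 541)
241^16 = (241^8)^2 ≡ 115^2 = 13225 ≡ 241 (mod 541)
241^32 = (241^16)^2 ≡ 241^2 = 58081 ≡ 194 (mod 541)
241^47 = 241^32 · 241^8 · 241^4 · 241^2 · 241^1 ≡ 194 · 115 · 307 · 194 · 241 ≡ 194 (mod 541).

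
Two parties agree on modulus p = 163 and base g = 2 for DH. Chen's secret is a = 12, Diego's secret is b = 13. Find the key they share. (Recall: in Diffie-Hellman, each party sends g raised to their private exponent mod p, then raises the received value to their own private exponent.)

Diego sends B = g^b mod p = 2^13 mod 163.
2^1 ≡ 2 (mod 163)
2^2 = (2^1)^2 ≡ 2^2 = 4 ≡ 4 (mod 163)
2^4 = (2^2)^2 ≡ 4^2 = 16 ≡ 16 (mod 163)
2^8 = (2^4)^2 ≡ 16^2 = 256 ≡ 93 (mod 163)
2^13 = 2^8 · 2^4 · 2^1 ≡ 93 · 16 · 2 ≡ 42 (mod 163).
So B = 42. Chen then computes K = B^a mod p = 42^12 mod 163.
42^1 ≡ 42 (mod 163)
42^2 = (42^1)^2 ≡ 42^2 = 1764 ≡ 134 (mod 163)
42^4 = (42^2)^2 ≡ 134^2 = 17956 ≡ 26 (mod 163)
42^8 = (42^4)^2 ≡ 26^2 = 676 ≡ 24 (mod 163)
42^12 = 42^8 · 42^4 ≡ 24 · 26 ≡ 135 (mod 163).

135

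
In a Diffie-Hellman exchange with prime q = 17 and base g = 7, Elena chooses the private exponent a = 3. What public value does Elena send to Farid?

Public value = 7^3 mod 17.
7^1 ≡ 7 (mod 17)
7^2 = (7^1)^2 ≡ 7^2 = 49 ≡ 15 (mod 17)
7^3 = 7^2 · 7^1 ≡ 15 · 7 ≡ 3 (mod 17).

3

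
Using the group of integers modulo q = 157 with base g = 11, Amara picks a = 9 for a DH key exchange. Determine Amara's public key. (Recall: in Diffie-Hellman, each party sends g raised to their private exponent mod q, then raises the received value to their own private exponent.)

Public value = 11^9 mod 157.
11^1 ≡ 11 (mod 157)
11^2 = (11^1)^2 ≡ 11^2 = 121 ≡ 121 (mod 157)
11^4 = (11^2)^2 ≡ 121^2 = 14641 ≡ 40 (mod 157)
11^8 = (11^4)^2 ≡ 40^2 = 1600 ≡ 30 (mod 157)
11^9 = 11^8 · 11^1 ≡ 30 · 11 ≡ 16 (mod 157).

16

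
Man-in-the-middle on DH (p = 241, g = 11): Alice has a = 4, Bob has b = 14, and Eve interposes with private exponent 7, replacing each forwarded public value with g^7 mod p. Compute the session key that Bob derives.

Bob receives Eve's public value M = 11^7 mod 241 instead of the honest one.
11^1 ≡ 11 (mod 241)
11^2 = (11^1)^2 ≡ 11^2 = 121 ≡ 121 (mod 241)
11^4 = (11^2)^2 ≡ 121^2 = 14641 ≡ 181 (mod 241)
11^7 = 11^4 · 11^2 · 11^1 ≡ 181 · 121 · 11 ≡ 152 (mod 241).
So M = 152. Bob computes K = M^14 mod 241.
152^1 ≡ 152 (mod 241)
152^2 = (152^1)^2 ≡ 152^2 = 23104 ≡ 209 (mod 241)
152^4 = (152^2)^2 ≡ 209^2 = 43681 ≡ 60 (mod 241)
152^8 = (152^4)^2 ≡ 60^2 = 3600 ≡ 226 (mod 241)
152^14 = 152^8 · 152^4 · 152^2 ≡ 226 · 60 · 209 ≡ 121 (mod 241).

121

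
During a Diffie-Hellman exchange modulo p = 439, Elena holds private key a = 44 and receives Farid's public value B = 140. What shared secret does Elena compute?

Shared key K = 140^44 mod 439.
140^1 ≡ 140 (mod 439)
140^2 = (140^1)^2 ≡ 140^2 = 19600 ≡ 284 (mod 439)
140^4 = (140^2)^2 ≡ 284^2 = 80656 ≡ 319 (mod 439)
140^8 = (140^4)^2 ≡ 319^2 = 101761 ≡ 352 (mod 439)
140^16 = (140^8)^2 ≡ 352^2 = 123904 ≡ 106 (mod 439)
140^32 = (140^16)^2 ≡ 106^2 = 11236 ≡ 261 (mod 439)
140^44 = 140^32 · 140^8 · 140^4 ≡ 261 · 352 · 319 ≡ 406 (mod 439).

406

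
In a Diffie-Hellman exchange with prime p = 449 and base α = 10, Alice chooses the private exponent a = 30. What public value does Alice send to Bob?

229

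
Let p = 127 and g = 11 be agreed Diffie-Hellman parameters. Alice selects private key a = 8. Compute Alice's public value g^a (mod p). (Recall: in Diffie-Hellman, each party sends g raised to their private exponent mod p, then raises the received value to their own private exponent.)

Public value = 11^8 (mod 127).
11^1 ≡ 11 (mod 127)
11^2 = (11^1)^2 ≡ 11^2 = 121 ≡ 121 (mod 127)
11^4 = (11^2)^2 ≡ 121^2 = 14641 ≡ 36 (mod 127)
11^8 = (11^4)^2 ≡ 36^2 = 1296 ≡ 26 (mod 127)

26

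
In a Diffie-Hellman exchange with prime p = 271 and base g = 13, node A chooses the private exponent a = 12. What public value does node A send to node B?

Public value = 13^12 mod 271.
13^1 ≡ 13 (mod 271)
13^2 = (13^1)^2 ≡ 13^2 = 169 ≡ 169 (mod 271)
13^4 = (13^2)^2 ≡ 169^2 = 28561 ≡ 106 (mod 271)
13^8 = (13^4)^2 ≡ 106^2 = 11236 ≡ 125 (mod 271)
13^12 = 13^8 · 13^4 ≡ 125 · 106 ≡ 242 (mod 271).

242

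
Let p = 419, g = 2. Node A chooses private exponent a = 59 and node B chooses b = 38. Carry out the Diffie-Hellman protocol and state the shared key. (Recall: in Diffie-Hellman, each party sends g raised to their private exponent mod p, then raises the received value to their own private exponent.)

348

Node B sends B = g^b mod p = 2^38 mod 419.
2^1 ≡ 2 (mod 419)
2^2 = (2^1)^2 ≡ 2^2 = 4 ≡ 4 (mod 419)
2^4 = (2^2)^2 ≡ 4^2 = 16 ≡ 16 (mod 419)
2^8 = (2^4)^2 ≡ 16^2 = 256 ≡ 256 (mod 419)
2^16 = (2^8)^2 ≡ 256^2 = 65536 ≡ 172 (mod 419)
2^32 = (2^16)^2 ≡ 172^2 = 29584 ≡ 254 (mod 419)
2^38 = 2^32 · 2^4 · 2^2 ≡ 254 · 16 · 4 ≡ 334 (mod 419).
So B = 334. Node A then computes K = B^a mod p = 334^59 mod 419.
334^1 ≡ 334 (mod 419)
334^2 = (334^1)^2 ≡ 334^2 = 111556 ≡ 102 (mod 419)
334^4 = (334^2)^2 ≡ 102^2 = 10404 ≡ 348 (mod 419)
334^8 = (334^4)^2 ≡ 348^2 = 121104 ≡ 13 (mod 419)
334^16 = (334^8)^2 ≡ 13^2 = 169 ≡ 169 (mod 419)
334^32 = (334^16)^2 ≡ 169^2 = 28561 ≡ 69 (mod 419)
334^59 = 334^32 · 334^16 · 334^8 · 334^2 · 334^1 ≡ 69 · 169 · 13 · 102 · 334 ≡ 348 (mod 419).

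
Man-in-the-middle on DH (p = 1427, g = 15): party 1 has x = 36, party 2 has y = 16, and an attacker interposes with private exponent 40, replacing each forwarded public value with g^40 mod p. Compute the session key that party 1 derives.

475

Party 1 receives an attacker's public value M = 15^40 mod 1427 instead of the honest one.
15^1 ≡ 15 (mod 1427)
15^2 = (15^1)^2 ≡ 15^2 = 225 ≡ 225 (mod 1427)
15^4 = (15^2)^2 ≡ 225^2 = 50625 ≡ 680 (mod 1427)
15^8 = (15^4)^2 ≡ 680^2 = 462400 ≡ 52 (mod 1427)
15^16 = (15^8)^2 ≡ 52^2 = 2704 ≡ 1277 (mod 1427)
15^32 = (15^16)^2 ≡ 1277^2 = 1630729 ≡ 1095 (mod 1427)
15^40 = 15^32 · 15^8 ≡ 1095 · 52 ≡ 1287 (mod 1427).
So M = 1287. Party 1 computes K = M^36 mod 1427.
1287^1 ≡ 1287 (mod 1427)
1287^2 = (1287^1)^2 ≡ 1287^2 = 1656369 ≡ 1049 (mod 1427)
1287^4 = (1287^2)^2 ≡ 1049^2 = 1100401 ≡ 184 (mod 1427)
1287^8 = (1287^4)^2 ≡ 184^2 = 33856 ≡ 1035 (mod 1427)
1287^16 = (1287^8)^2 ≡ 1035^2 = 1071225 ≡ 975 (mod 1427)
1287^32 = (1287^16)^2 ≡ 975^2 = 950625 ≡ 243 (mod 1427)
1287^36 = 1287^32 · 1287^4 ≡ 243 · 184 ≡ 475 (mod 1427).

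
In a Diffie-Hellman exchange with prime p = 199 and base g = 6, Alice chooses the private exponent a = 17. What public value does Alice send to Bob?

Public value = 6^17 (mod 199).
6^1 ≡ 6 (mod 199)
6^2 = (6^1)^2 ≡ 6^2 = 36 ≡ 36 (mod 199)
6^4 = (6^2)^2 ≡ 36^2 = 1296 ≡ 102 (mod 199)
6^8 = (6^4)^2 ≡ 102^2 = 10404 ≡ 56 (mod 199)
6^16 = (6^8)^2 ≡ 56^2 = 3136 ≡ 151 (mod 199)
6^17 = 6^16 · 6^1 ≡ 151 · 6 ≡ 110 (mod 199).

110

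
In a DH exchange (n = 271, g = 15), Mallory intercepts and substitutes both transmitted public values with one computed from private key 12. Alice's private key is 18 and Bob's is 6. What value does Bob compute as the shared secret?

Bob receives Mallory's public value M = 15^12 mod 271 instead of the honest one.
15^1 ≡ 15 (mod 271)
15^2 = (15^1)^2 ≡ 15^2 = 225 ≡ 225 (mod 271)
15^4 = (15^2)^2 ≡ 225^2 = 50625 ≡ 219 (mod 271)
15^8 = (15^4)^2 ≡ 219^2 = 47961 ≡ 265 (mod 271)
15^12 = 15^8 · 15^4 ≡ 265 · 219 ≡ 41 (mod 271).
So M = 41. Bob computes K = M^6 mod 271.
41^1 ≡ 41 (mod 271)
41^2 = (41^1)^2 ≡ 41^2 = 1681 ≡ 55 (mod 271)
41^4 = (41^2)^2 ≡ 55^2 = 3025 ≡ 44 (mod 271)
41^6 = 41^4 · 41^2 ≡ 44 · 55 ≡ 252 (mod 271).

252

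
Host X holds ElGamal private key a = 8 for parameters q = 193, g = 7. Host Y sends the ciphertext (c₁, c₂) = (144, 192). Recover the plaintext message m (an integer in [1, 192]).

Shared mask s = c₁^a mod q = 144^8 mod 193.
144^1 ≡ 144 (mod 193)
144^2 = (144^1)^2 ≡ 144^2 = 20736 ≡ 85 (mod 193)
144^4 = (144^2)^2 ≡ 85^2 = 7225 ≡ 84 (mod 193)
144^8 = (144^4)^2 ≡ 84^2 = 7056 ≡ 108 (mod 193)
So s = 108; s⁻¹ ≡ 84 (mod 193).
m = c₂ · s⁻¹ mod 193 = 192 · 84 mod 193 = 109.

109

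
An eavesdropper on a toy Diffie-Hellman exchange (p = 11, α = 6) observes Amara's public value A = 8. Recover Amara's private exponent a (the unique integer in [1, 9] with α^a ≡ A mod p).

Try successive powers of 6 modulo 11:
6^1 ≡ 6
6^2 ≡ 3
6^3 ≡ 7
6^4 ≡ 9
6^5 ≡ 10
6^6 ≡ 5
6^7 ≡ 8
Found: a = 7.

7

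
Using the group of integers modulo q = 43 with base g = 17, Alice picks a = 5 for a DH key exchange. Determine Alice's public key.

40

Public value = 17^5 (mod 43).
17^1 ≡ 17 (mod 43)
17^2 = (17^1)^2 ≡ 17^2 = 289 ≡ 31 (mod 43)
17^4 = (17^2)^2 ≡ 31^2 = 961 ≡ 15 (mod 43)
17^5 = 17^4 · 17^1 ≡ 15 · 17 ≡ 40 (mod 43).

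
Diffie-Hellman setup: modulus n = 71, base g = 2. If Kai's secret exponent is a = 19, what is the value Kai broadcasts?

24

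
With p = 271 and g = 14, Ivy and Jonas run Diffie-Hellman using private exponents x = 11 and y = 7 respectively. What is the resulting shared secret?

62

Ivy sends A = g^x mod p = 14^11 mod 271.
14^1 ≡ 14 (mod 271)
14^2 = (14^1)^2 ≡ 14^2 = 196 ≡ 196 (mod 271)
14^4 = (14^2)^2 ≡ 196^2 = 38416 ≡ 205 (mod 271)
14^8 = (14^4)^2 ≡ 205^2 = 42025 ≡ 20 (mod 271)
14^11 = 14^8 · 14^2 · 14^1 ≡ 20 · 196 · 14 ≡ 138 (mod 271).
So A = 138. Jonas then computes K = A^y mod p = 138^7 mod 271.
138^1 ≡ 138 (mod 271)
138^2 = (138^1)^2 ≡ 138^2 = 19044 ≡ 74 (mod 271)
138^4 = (138^2)^2 ≡ 74^2 = 5476 ≡ 56 (mod 271)
138^7 = 138^4 · 138^2 · 138^1 ≡ 56 · 74 · 138 ≡ 62 (mod 271).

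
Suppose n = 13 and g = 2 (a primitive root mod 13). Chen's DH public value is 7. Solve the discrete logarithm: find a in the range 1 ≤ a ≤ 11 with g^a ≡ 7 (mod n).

11

Try successive powers of 2 modulo 13:
2^1 ≡ 2
2^2 ≡ 4
2^3 ≡ 8
2^4 ≡ 3
2^5 ≡ 6
2^6 ≡ 12
2^7 ≡ 11
2^8 ≡ 9
2^9 ≡ 5
2^10 ≡ 10
2^11 ≡ 7
Found: a = 11.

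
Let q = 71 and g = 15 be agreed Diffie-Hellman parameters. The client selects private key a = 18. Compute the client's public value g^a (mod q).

50

Public value = 15^18 (mod 71).
15^1 ≡ 15 (mod 71)
15^2 = (15^1)^2 ≡ 15^2 = 225 ≡ 12 (mod 71)
15^4 = (15^2)^2 ≡ 12^2 = 144 ≡ 2 (mod 71)
15^8 = (15^4)^2 ≡ 2^2 = 4 ≡ 4 (mod 71)
15^16 = (15^8)^2 ≡ 4^2 = 16 ≡ 16 (mod 71)
15^18 = 15^16 · 15^2 ≡ 16 · 12 ≡ 50 (mod 71).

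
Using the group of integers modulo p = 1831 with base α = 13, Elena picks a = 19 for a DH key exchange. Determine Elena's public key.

551

Public value = 13^19 (mod 1831).
13^1 ≡ 13 (mod 1831)
13^2 = (13^1)^2 ≡ 13^2 = 169 ≡ 169 (mod 1831)
13^4 = (13^2)^2 ≡ 169^2 = 28561 ≡ 1096 (mod 1831)
13^8 = (13^4)^2 ≡ 1096^2 = 1201216 ≡ 80 (mod 1831)
13^16 = (13^8)^2 ≡ 80^2 = 6400 ≡ 907 (mod 1831)
13^19 = 13^16 · 13^2 · 13^1 ≡ 907 · 169 · 13 ≡ 551 (mod 1831).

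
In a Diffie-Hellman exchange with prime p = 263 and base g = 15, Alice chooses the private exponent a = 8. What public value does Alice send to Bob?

Public value = 15^8 mod 263.
15^1 ≡ 15 (mod 263)
15^2 = (15^1)^2 ≡ 15^2 = 225 ≡ 225 (mod 263)
15^4 = (15^2)^2 ≡ 225^2 = 50625 ≡ 129 (mod 263)
15^8 = (15^4)^2 ≡ 129^2 = 16641 ≡ 72 (mod 263)

72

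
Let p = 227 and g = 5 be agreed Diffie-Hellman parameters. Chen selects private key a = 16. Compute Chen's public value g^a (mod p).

Public value = 5^16 (mod 227).
5^1 ≡ 5 (mod 227)
5^2 = (5^1)^2 ≡ 5^2 = 25 ≡ 25 (mod 227)
5^4 = (5^2)^2 ≡ 25^2 = 625 ≡ 171 (mod 227)
5^8 = (5^4)^2 ≡ 171^2 = 29241 ≡ 185 (mod 227)
5^16 = (5^8)^2 ≡ 185^2 = 34225 ≡ 175 (mod 227)

175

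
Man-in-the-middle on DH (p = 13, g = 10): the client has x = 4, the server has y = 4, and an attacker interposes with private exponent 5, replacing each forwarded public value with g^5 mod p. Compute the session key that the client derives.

9

The client receives an attacker's public value M = 10^5 mod 13 instead of the honest one.
10^1 ≡ 10 (mod 13)
10^2 = (10^1)^2 ≡ 10^2 = 100 ≡ 9 (mod 13)
10^4 = (10^2)^2 ≡ 9^2 = 81 ≡ 3 (mod 13)
10^5 = 10^4 · 10^1 ≡ 3 · 10 ≡ 4 (mod 13).
So M = 4. The client computes K = M^4 mod 13.
4^1 ≡ 4 (mod 13)
4^2 = (4^1)^2 ≡ 4^2 = 16 ≡ 3 (mod 13)
4^4 = (4^2)^2 ≡ 3^2 = 9 ≡ 9 (mod 13)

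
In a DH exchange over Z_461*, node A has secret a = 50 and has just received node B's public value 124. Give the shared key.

169

Shared key K = 124^50 mod 461.
124^1 ≡ 124 (mod 461)
124^2 = (124^1)^2 ≡ 124^2 = 15376 ≡ 163 (mod 461)
124^4 = (124^2)^2 ≡ 163^2 = 26569 ≡ 292 (mod 461)
124^8 = (124^4)^2 ≡ 292^2 = 85264 ≡ 440 (mod 461)
124^16 = (124^8)^2 ≡ 440^2 = 193600 ≡ 441 (mod 461)
124^32 = (124^16)^2 ≡ 441^2 = 194481 ≡ 400 (mod 461)
124^50 = 124^32 · 124^16 · 124^2 ≡ 400 · 441 · 163 ≡ 169 (mod 461).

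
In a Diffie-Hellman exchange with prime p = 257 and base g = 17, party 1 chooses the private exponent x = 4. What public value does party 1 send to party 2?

253

Public value = 17^4 (mod 257).
17^1 ≡ 17 (mod 257)
17^2 = (17^1)^2 ≡ 17^2 = 289 ≡ 32 (mod 257)
17^4 = (17^2)^2 ≡ 32^2 = 1024 ≡ 253 (mod 257)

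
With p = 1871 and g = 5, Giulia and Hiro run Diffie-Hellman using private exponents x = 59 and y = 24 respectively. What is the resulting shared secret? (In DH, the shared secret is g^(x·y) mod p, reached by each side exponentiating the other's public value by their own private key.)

1642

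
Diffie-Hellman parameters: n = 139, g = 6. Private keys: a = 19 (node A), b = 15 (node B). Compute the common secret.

57

Node A sends A = g^a mod n = 6^19 mod 139.
6^1 ≡ 6 (mod 139)
6^2 = (6^1)^2 ≡ 6^2 = 36 ≡ 36 (mod 139)
6^4 = (6^2)^2 ≡ 36^2 = 1296 ≡ 45 (mod 139)
6^8 = (6^4)^2 ≡ 45^2 = 2025 ≡ 79 (mod 139)
6^16 = (6^8)^2 ≡ 79^2 = 6241 ≡ 125 (mod 139)
6^19 = 6^16 · 6^2 · 6^1 ≡ 125 · 36 · 6 ≡ 34 (mod 139).
So A = 34. Node B then computes K = A^b mod n = 34^15 mod 139.
34^1 ≡ 34 (mod 139)
34^2 = (34^1)^2 ≡ 34^2 = 1156 ≡ 44 (mod 139)
34^4 = (34^2)^2 ≡ 44^2 = 1936 ≡ 129 (mod 139)
34^8 = (34^4)^2 ≡ 129^2 = 16641 ≡ 100 (mod 139)
34^15 = 34^8 · 34^4 · 34^2 · 34^1 ≡ 100 · 129 · 44 · 34 ≡ 57 (mod 139).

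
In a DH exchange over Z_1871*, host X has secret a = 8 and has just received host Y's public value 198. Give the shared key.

Shared key K = 198^8 mod 1871.
198^1 ≡ 198 (mod 1871)
198^2 = (198^1)^2 ≡ 198^2 = 39204 ≡ 1784 (mod 1871)
198^4 = (198^2)^2 ≡ 1784^2 = 3182656 ≡ 85 (mod 1871)
198^8 = (198^4)^2 ≡ 85^2 = 7225 ≡ 1612 (mod 1871)

1612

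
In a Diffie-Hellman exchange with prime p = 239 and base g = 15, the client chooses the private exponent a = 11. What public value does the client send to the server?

85

Public value = 15^11 mod 239.
15^1 ≡ 15 (mod 239)
15^2 = (15^1)^2 ≡ 15^2 = 225 ≡ 225 (mod 239)
15^4 = (15^2)^2 ≡ 225^2 = 50625 ≡ 196 (mod 239)
15^8 = (15^4)^2 ≡ 196^2 = 38416 ≡ 176 (mod 239)
15^11 = 15^8 · 15^2 · 15^1 ≡ 176 · 225 · 15 ≡ 85 (mod 239).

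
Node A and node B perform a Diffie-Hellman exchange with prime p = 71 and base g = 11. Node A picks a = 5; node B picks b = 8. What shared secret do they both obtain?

Node B sends B = g^b mod p = 11^8 mod 71.
11^1 ≡ 11 (mod 71)
11^2 = (11^1)^2 ≡ 11^2 = 121 ≡ 50 (mod 71)
11^4 = (11^2)^2 ≡ 50^2 = 2500 ≡ 15 (mod 71)
11^8 = (11^4)^2 ≡ 15^2 = 225 ≡ 12 (mod 71)
So B = 12. Node A then computes K = B^a mod p = 12^5 mod 71.
12^1 ≡ 12 (mod 71)
12^2 = (12^1)^2 ≡ 12^2 = 144 ≡ 2 (mod 71)
12^4 = (12^2)^2 ≡ 2^2 = 4 ≡ 4 (mod 71)
12^5 = 12^4 · 12^1 ≡ 4 · 12 ≡ 48 (mod 71).

48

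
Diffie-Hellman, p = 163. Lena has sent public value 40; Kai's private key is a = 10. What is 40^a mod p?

Shared key K = 40^10 mod 163.
40^1 ≡ 40 (mod 163)
40^2 = (40^1)^2 ≡ 40^2 = 1600 ≡ 133 (mod 163)
40^4 = (40^2)^2 ≡ 133^2 = 17689 ≡ 85 (mod 163)
40^8 = (40^4)^2 ≡ 85^2 = 7225 ≡ 53 (mod 163)
40^10 = 40^8 · 40^2 ≡ 53 · 133 ≡ 40 (mod 163).

40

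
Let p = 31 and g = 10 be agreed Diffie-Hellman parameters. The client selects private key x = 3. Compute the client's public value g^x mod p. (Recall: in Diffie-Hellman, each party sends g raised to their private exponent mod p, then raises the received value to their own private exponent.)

8

Public value = 10^3 mod 31.
10^1 ≡ 10 (mod 31)
10^2 = (10^1)^2 ≡ 10^2 = 100 ≡ 7 (mod 31)
10^3 = 10^2 · 10^1 ≡ 7 · 10 ≡ 8 (mod 31).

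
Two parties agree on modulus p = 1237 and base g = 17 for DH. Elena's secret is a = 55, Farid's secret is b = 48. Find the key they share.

Farid sends B = g^b mod p = 17^48 mod 1237.
17^1 ≡ 17 (mod 1237)
17^2 = (17^1)^2 ≡ 17^2 = 289 ≡ 289 (mod 1237)
17^4 = (17^2)^2 ≡ 289^2 = 83521 ≡ 642 (mod 1237)
17^8 = (17^4)^2 ≡ 642^2 = 412164 ≡ 243 (mod 1237)
17^16 = (17^8)^2 ≡ 243^2 = 59049 ≡ 910 (mod 1237)
17^32 = (17^16)^2 ≡ 910^2 = 828100 ≡ 547 (mod 1237)
17^48 = 17^32 · 17^16 ≡ 547 · 910 ≡ 496 (mod 1237).
So B = 496. Elena then computes K = B^a mod p = 496^55 mod 1237.
496^1 ≡ 496 (mod 1237)
496^2 = (496^1)^2 ≡ 496^2 = 246016 ≡ 1090 (mod 1237)
496^4 = (496^2)^2 ≡ 1090^2 = 1188100 ≡ 580 (mod 1237)
496^8 = (496^4)^2 ≡ 580^2 = 336400 ≡ 1173 (mod 1237)
496^16 = (496^8)^2 ≡ 1173^2 = 1375929 ≡ 385 (mod 1237)
496^32 = (496^16)^2 ≡ 385^2 = 148225 ≡ 1022 (mod 1237)
496^55 = 496^32 · 496^16 · 496^4 · 496^2 · 496^1 ≡ 1022 · 385 · 580 · 1090 · 496 ≡ 226 (mod 1237).

226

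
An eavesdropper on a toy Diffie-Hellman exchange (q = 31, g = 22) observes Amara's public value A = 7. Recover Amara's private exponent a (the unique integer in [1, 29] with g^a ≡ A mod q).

14

Try successive powers of 22 modulo 31:
22^1 ≡ 22
22^2 ≡ 19
22^3 ≡ 15
22^4 ≡ 20
22^5 ≡ 6
22^6 ≡ 8
22^7 ≡ 21
22^8 ≡ 28
22^9 ≡ 27
22^10 ≡ 5
22^11 ≡ 17
22^12 ≡ 2
22^13 ≡ 13
22^14 ≡ 7
Found: a = 14.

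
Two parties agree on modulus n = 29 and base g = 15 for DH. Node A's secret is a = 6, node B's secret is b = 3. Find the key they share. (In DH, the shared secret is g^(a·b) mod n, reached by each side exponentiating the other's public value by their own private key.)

9

Node A sends A = g^a mod n = 15^6 mod 29.
15^1 ≡ 15 (mod 29)
15^2 = (15^1)^2 ≡ 15^2 = 225 ≡ 22 (mod 29)
15^4 = (15^2)^2 ≡ 22^2 = 484 ≡ 20 (mod 29)
15^6 = 15^4 · 15^2 ≡ 20 · 22 ≡ 5 (mod 29).
So A = 5. Node B then computes K = A^b mod n = 5^3 mod 29.
5^1 ≡ 5 (mod 29)
5^2 = (5^1)^2 ≡ 5^2 = 25 ≡ 25 (mod 29)
5^3 = 5^2 · 5^1 ≡ 25 · 5 ≡ 9 (mod 29).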